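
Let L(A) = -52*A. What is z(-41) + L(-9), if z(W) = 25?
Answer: 493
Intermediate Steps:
z(-41) + L(-9) = 25 - 52*(-9) = 25 + 468 = 493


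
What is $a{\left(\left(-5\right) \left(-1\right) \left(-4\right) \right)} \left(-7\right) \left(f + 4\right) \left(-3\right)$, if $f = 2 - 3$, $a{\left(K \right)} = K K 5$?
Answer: $126000$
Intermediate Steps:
$a{\left(K \right)} = 5 K^{2}$ ($a{\left(K \right)} = K^{2} \cdot 5 = 5 K^{2}$)
$f = -1$
$a{\left(\left(-5\right) \left(-1\right) \left(-4\right) \right)} \left(-7\right) \left(f + 4\right) \left(-3\right) = 5 \left(\left(-5\right) \left(-1\right) \left(-4\right)\right)^{2} \left(-7\right) \left(-1 + 4\right) \left(-3\right) = 5 \left(5 \left(-4\right)\right)^{2} \left(-7\right) 3 \left(-3\right) = 5 \left(-20\right)^{2} \left(-7\right) \left(-9\right) = 5 \cdot 400 \left(-7\right) \left(-9\right) = 2000 \left(-7\right) \left(-9\right) = \left(-14000\right) \left(-9\right) = 126000$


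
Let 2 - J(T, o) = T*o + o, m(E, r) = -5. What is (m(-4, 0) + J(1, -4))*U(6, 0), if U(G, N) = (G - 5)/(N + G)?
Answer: 5/6 ≈ 0.83333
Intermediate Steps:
U(G, N) = (-5 + G)/(G + N)
J(T, o) = 2 - o - T*o (J(T, o) = 2 - (T*o + o) = 2 - (o + T*o) = 2 + (-o - T*o) = 2 - o - T*o)
(m(-4, 0) + J(1, -4))*U(6, 0) = (-5 + (2 - 1*(-4) - 1*1*(-4)))*((-5 + 6)/(6 + 0)) = (-5 + (2 + 4 + 4))*(1/6) = (-5 + 10)*((1/6)*1) = 5*(1/6) = 5/6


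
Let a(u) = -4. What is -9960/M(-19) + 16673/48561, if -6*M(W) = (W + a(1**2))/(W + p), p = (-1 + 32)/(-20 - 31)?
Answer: 967341639143/18987351 ≈ 50947.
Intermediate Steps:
p = -31/51 (p = 31/(-51) = 31*(-1/51) = -31/51 ≈ -0.60784)
M(W) = -(-4 + W)/(6*(-31/51 + W)) (M(W) = -(W - 4)/(6*(W - 31/51)) = -(-4 + W)/(6*(-31/51 + W)))
-9960/M(-19) + 16673/48561 = -9960*2*(-31 + 51*(-19))/(17*(4 - 1*(-19))) + 16673/48561 = -9960*2*(-31 - 969)/(17*(4 + 19)) + 16673*(1/48561) = -9960/((17/2)*23/(-1000)) + 16673/48561 = -9960/((17/2)*(-1/1000)*23) + 16673/48561 = -9960/(-391/2000) + 16673/48561 = -9960*(-2000/391) + 16673/48561 = 19920000/391 + 16673/48561 = 967341639143/18987351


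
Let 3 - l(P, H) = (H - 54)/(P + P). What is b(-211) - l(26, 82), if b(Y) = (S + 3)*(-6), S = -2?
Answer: -110/13 ≈ -8.4615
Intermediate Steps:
b(Y) = -6 (b(Y) = (-2 + 3)*(-6) = 1*(-6) = -6)
l(P, H) = 3 - (-54 + H)/(2*P) (l(P, H) = 3 - (H - 54)/(P + P) = 3 - (-54 + H)/(2*P))
b(-211) - l(26, 82) = -6 - (54 - 1*82 + 6*26)/(2*26) = -6 - (54 - 82 + 156)/(2*26) = -6 - 128/(2*26) = -6 - 1*32/13 = -6 - 32/13 = -110/13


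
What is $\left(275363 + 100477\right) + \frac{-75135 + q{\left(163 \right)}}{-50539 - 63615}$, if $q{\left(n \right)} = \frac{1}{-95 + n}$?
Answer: $\frac{2917452585659}{7762472} \approx 3.7584 \cdot 10^{5}$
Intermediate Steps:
$\left(275363 + 100477\right) + \frac{-75135 + q{\left(163 \right)}}{-50539 - 63615} = \left(275363 + 100477\right) + \frac{-75135 + \frac{1}{-95 + 163}}{-50539 - 63615} = 375840 + \frac{-75135 + \frac{1}{68}}{-114154} = 375840 + \left(-75135 + \frac{1}{68}\right) \left(- \frac{1}{114154}\right) = 375840 - - \frac{5109179}{7762472} = 375840 + \frac{5109179}{7762472} = \frac{2917452585659}{7762472}$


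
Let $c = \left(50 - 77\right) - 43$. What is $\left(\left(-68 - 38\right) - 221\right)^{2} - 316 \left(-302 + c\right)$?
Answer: $224481$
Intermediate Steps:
$c = -70$ ($c = -27 - 43 = -70$)
$\left(\left(-68 - 38\right) - 221\right)^{2} - 316 \left(-302 + c\right) = \left(\left(-68 - 38\right) - 221\right)^{2} - 316 \left(-302 - 70\right) = \left(-106 - 221\right)^{2} - 316 \left(-372\right) = \left(-327\right)^{2} - -117552 = 106929 + 117552 = 224481$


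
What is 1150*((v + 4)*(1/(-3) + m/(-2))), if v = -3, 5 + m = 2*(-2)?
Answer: 14375/3 ≈ 4791.7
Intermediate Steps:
m = -9 (m = -5 + 2*(-2) = -5 - 4 = -9)
1150*((v + 4)*(1/(-3) + m/(-2))) = 1150*((-3 + 4)*(1/(-3) - 9/(-2))) = 1150*(1*(1*(-1/3) - 9*(-1/2))) = 1150*(1*(-1/3 + 9/2)) = 1150*(1*(25/6)) = 1150*(25/6) = 14375/3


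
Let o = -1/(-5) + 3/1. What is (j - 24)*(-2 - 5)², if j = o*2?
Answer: -4312/5 ≈ -862.40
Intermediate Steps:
o = 16/5 (o = -1*(-⅕) + 3*1 = ⅕ + 3 = 16/5 ≈ 3.2000)
j = 32/5 (j = (16/5)*2 = 32/5 ≈ 6.4000)
(j - 24)*(-2 - 5)² = (32/5 - 24)*(-2 - 5)² = -88/5*(-7)² = -88/5*49 = -4312/5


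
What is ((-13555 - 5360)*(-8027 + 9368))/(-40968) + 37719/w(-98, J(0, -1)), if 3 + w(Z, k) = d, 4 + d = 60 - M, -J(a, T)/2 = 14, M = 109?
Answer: -866883/15932 ≈ -54.411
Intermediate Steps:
J(a, T) = -28 (J(a, T) = -2*14 = -28)
d = -53 (d = -4 + (60 - 1*109) = -4 + (60 - 109) = -4 - 49 = -53)
w(Z, k) = -56 (w(Z, k) = -3 - 53 = -56)
((-13555 - 5360)*(-8027 + 9368))/(-40968) + 37719/w(-98, J(0, -1)) = ((-13555 - 5360)*(-8027 + 9368))/(-40968) + 37719/(-56) = -18915*1341*(-1/40968) + 37719*(-1/56) = -25365015*(-1/40968) - 37719/56 = 2818335/4552 - 37719/56 = -866883/15932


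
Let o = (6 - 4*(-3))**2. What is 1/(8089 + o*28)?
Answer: 1/17161 ≈ 5.8272e-5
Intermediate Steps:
o = 324 (o = (6 + 12)**2 = 18**2 = 324)
1/(8089 + o*28) = 1/(8089 + 324*28) = 1/(8089 + 9072) = 1/17161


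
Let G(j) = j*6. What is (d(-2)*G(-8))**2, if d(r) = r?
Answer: 9216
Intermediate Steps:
G(j) = 6*j
(d(-2)*G(-8))**2 = (-12*(-8))**2 = (-2*(-48))**2 = 96**2 = 9216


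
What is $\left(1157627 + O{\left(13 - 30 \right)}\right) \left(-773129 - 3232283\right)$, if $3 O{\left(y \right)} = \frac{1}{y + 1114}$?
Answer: $- \frac{15259620201478696}{3291} \approx -4.6368 \cdot 10^{12}$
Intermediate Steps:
$O{\left(y \right)} = \frac{1}{3 \left(1114 + y\right)}$ ($O{\left(y \right)} = \frac{1}{3 \left(y + 1114\right)} = \frac{1}{3 \left(1114 + y\right)}$)
$\left(1157627 + O{\left(13 - 30 \right)}\right) \left(-773129 - 3232283\right) = \left(1157627 + \frac{1}{3 \left(1114 + \left(13 - 30\right)\right)}\right) \left(-773129 - 3232283\right) = \left(1157627 + \frac{1}{3 \left(1114 + \left(13 - 30\right)\right)}\right) \left(-4005412\right) = \left(1157627 + \frac{1}{3 \left(1114 - 17\right)}\right) \left(-4005412\right) = \left(1157627 + \frac{1}{3 \cdot 1097}\right) \left(-4005412\right) = \left(1157627 + \frac{1}{3} \cdot \frac{1}{1097}\right) \left(-4005412\right) = \left(1157627 + \frac{1}{3291}\right) \left(-4005412\right) = \frac{3809750458}{3291} \left(-4005412\right) = - \frac{15259620201478696}{3291}$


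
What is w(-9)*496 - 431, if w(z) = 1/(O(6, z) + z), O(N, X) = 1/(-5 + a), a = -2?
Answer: -1941/4 ≈ -485.25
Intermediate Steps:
O(N, X) = -1/7 (O(N, X) = 1/(-5 - 2) = 1/(-7) = -1/7)
w(z) = 1/(-1/7 + z)
w(-9)*496 - 431 = (7/(-1 + 7*(-9)))*496 - 431 = (7/(-1 - 63))*496 - 431 = (7/(-64))*496 - 431 = (7*(-1/64))*496 - 431 = -7/64*496 - 431 = -217/4 - 431 = -1941/4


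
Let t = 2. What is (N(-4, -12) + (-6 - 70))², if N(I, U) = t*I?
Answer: 7056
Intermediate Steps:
N(I, U) = 2*I
(N(-4, -12) + (-6 - 70))² = (2*(-4) + (-6 - 70))² = (-8 - 76)² = (-84)² = 7056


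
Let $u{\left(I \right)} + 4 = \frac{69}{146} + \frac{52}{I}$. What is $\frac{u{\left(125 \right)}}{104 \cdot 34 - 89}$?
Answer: $- \frac{56783}{62907750} \approx -0.00090264$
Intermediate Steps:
$u{\left(I \right)} = - \frac{515}{146} + \frac{52}{I}$ ($u{\left(I \right)} = -4 + \left(\frac{69}{146} + \frac{52}{I}\right) = - \frac{515}{146} + \frac{52}{I}$)
$\frac{u{\left(125 \right)}}{104 \cdot 34 - 89} = \frac{- \frac{515}{146} + \frac{52}{125}}{104 \cdot 34 - 89} = \frac{- \frac{515}{146} + 52 \cdot \frac{1}{125}}{3536 - 89} = \frac{- \frac{515}{146} + \frac{52}{125}}{3447} = \left(- \frac{56783}{18250}\right) \frac{1}{3447} = - \frac{56783}{62907750}$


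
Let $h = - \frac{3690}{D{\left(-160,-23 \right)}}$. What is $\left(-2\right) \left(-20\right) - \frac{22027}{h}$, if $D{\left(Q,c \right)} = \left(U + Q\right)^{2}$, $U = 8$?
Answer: $\frac{254529704}{1845} \approx 1.3796 \cdot 10^{5}$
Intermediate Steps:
$D{\left(Q,c \right)} = \left(8 + Q\right)^{2}$
$h = - \frac{1845}{11552}$ ($h = - \frac{3690}{\left(8 - 160\right)^{2}} = - \frac{3690}{\left(-152\right)^{2}} = - \frac{3690}{23104} = \left(-3690\right) \frac{1}{23104} = - \frac{1845}{11552} \approx -0.15971$)
$\left(-2\right) \left(-20\right) - \frac{22027}{h} = \left(-2\right) \left(-20\right) - \frac{22027}{- \frac{1845}{11552}} = 40 - 22027 \left(- \frac{11552}{1845}\right) = 40 - - \frac{254455904}{1845} = 40 + \frac{254455904}{1845} = \frac{254529704}{1845}$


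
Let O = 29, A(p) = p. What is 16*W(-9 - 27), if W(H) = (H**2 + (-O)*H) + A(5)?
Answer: 37520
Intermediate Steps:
W(H) = 5 + H**2 - 29*H (W(H) = (H**2 + (-1*29)*H) + 5 = (H**2 - 29*H) + 5 = 5 + H**2 - 29*H)
16*W(-9 - 27) = 16*(5 + (-9 - 27)**2 - 29*(-9 - 27)) = 16*(5 + (-36)**2 - 29*(-36)) = 16*(5 + 1296 + 1044) = 16*2345 = 37520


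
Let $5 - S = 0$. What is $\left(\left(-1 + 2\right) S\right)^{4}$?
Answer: $625$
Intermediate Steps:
$S = 5$ ($S = 5 - 0 = 5 + 0 = 5$)
$\left(\left(-1 + 2\right) S\right)^{4} = \left(\left(-1 + 2\right) 5\right)^{4} = \left(1 \cdot 5\right)^{4} = 5^{4} = 625$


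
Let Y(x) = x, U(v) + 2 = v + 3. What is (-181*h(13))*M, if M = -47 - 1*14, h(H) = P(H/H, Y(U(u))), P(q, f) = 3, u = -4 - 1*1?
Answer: 33123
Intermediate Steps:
u = -5 (u = -4 - 1 = -5)
U(v) = 1 + v (U(v) = -2 + (v + 3) = -2 + (3 + v) = 1 + v)
h(H) = 3
M = -61 (M = -47 - 14 = -61)
(-181*h(13))*M = -181*3*(-61) = -543*(-61) = 33123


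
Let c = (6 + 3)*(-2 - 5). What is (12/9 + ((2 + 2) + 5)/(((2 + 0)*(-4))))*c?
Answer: -105/8 ≈ -13.125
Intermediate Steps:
c = -63 (c = 9*(-7) = -63)
(12/9 + ((2 + 2) + 5)/(((2 + 0)*(-4))))*c = (12/9 + ((2 + 2) + 5)/(((2 + 0)*(-4))))*(-63) = (12*(⅑) + (4 + 5)/((2*(-4))))*(-63) = (4/3 + 9/(-8))*(-63) = (4/3 + 9*(-⅛))*(-63) = (4/3 - 9/8)*(-63) = (5/24)*(-63) = -105/8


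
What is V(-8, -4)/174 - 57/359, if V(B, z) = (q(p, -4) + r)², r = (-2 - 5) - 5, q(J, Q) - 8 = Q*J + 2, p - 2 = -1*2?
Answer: -4241/31233 ≈ -0.13579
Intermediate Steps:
p = 0 (p = 2 - 1*2 = 2 - 2 = 0)
q(J, Q) = 10 + J*Q (q(J, Q) = 8 + (Q*J + 2) = 8 + (J*Q + 2) = 8 + (2 + J*Q) = 10 + J*Q)
r = -12 (r = -7 - 5 = -12)
V(B, z) = 4 (V(B, z) = ((10 + 0*(-4)) - 12)² = ((10 + 0) - 12)² = (10 - 12)² = (-2)² = 4)
V(-8, -4)/174 - 57/359 = 4/174 - 57/359 = 4*(1/174) - 57*1/359 = 2/87 - 57/359 = -4241/31233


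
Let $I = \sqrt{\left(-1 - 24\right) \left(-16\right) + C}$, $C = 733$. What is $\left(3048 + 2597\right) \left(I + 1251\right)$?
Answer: $7061895 + 5645 \sqrt{1133} \approx 7.2519 \cdot 10^{6}$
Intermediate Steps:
$I = \sqrt{1133}$ ($I = \sqrt{\left(-1 - 24\right) \left(-16\right) + 733} = \sqrt{\left(-25\right) \left(-16\right) + 733} = \sqrt{400 + 733} = \sqrt{1133} \approx 33.66$)
$\left(3048 + 2597\right) \left(I + 1251\right) = \left(3048 + 2597\right) \left(\sqrt{1133} + 1251\right) = 5645 \left(1251 + \sqrt{1133}\right) = 7061895 + 5645 \sqrt{1133}$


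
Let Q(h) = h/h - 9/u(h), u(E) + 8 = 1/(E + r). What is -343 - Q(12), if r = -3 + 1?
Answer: -27266/79 ≈ -345.14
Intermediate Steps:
r = -2
u(E) = -8 + 1/(-2 + E) (u(E) = -8 + 1/(E - 2) = -8 + 1/(-2 + E))
Q(h) = 1 - 9*(-2 + h)/(17 - 8*h) (Q(h) = h/h - 9*(-2 + h)/(17 - 8*h) = 1 - 9*(-2 + h)/(17 - 8*h))
-343 - Q(12) = -343 - (-35 + 17*12)/(-17 + 8*12) = -343 - (-35 + 204)/(-17 + 96) = -343 - 169/79 = -27266/79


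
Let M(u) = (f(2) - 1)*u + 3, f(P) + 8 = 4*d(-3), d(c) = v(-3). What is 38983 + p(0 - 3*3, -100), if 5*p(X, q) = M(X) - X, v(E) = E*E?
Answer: 194684/5 ≈ 38937.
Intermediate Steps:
v(E) = E²
d(c) = 9 (d(c) = (-3)² = 9)
f(P) = 28 (f(P) = -8 + 4*9 = -8 + 36 = 28)
M(u) = 3 + 27*u (M(u) = (28 - 1)*u + 3 = 27*u + 3 = 3 + 27*u)
p(X, q) = ⅗ + 26*X/5 (p(X, q) = ((3 + 27*X) - X)/5 = (3 + 26*X)/5 = ⅗ + 26*X/5)
38983 + p(0 - 3*3, -100) = 38983 + (⅗ + 26*(0 - 3*3)/5) = 38983 + (⅗ + 26*(0 - 9)/5) = 38983 + (⅗ + (26/5)*(-9)) = 38983 + (⅗ - 234/5) = 38983 - 231/5 = 194684/5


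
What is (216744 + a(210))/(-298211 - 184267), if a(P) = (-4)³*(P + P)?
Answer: -31644/80413 ≈ -0.39352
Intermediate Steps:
a(P) = -128*P
(216744 + a(210))/(-298211 - 184267) = (216744 - 128*210)/(-298211 - 184267) = (216744 - 26880)/(-482478) = 189864*(-1/482478) = -31644/80413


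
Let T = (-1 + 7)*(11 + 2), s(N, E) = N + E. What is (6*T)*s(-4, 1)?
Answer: -1404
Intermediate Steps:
s(N, E) = E + N
T = 78 (T = 6*13 = 78)
(6*T)*s(-4, 1) = (6*78)*(1 - 4) = 468*(-3) = -1404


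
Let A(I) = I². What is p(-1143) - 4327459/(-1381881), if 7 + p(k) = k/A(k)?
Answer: -2037175375/526496661 ≈ -3.8693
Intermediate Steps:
p(k) = -7 + 1/k (p(k) = -7 + k/(k²) = -7 + k/k² = -7 + 1/k)
p(-1143) - 4327459/(-1381881) = (-7 + 1/(-1143)) - 4327459/(-1381881) = (-7 - 1/1143) - 4327459*(-1/1381881) = -8002/1143 + 4327459/1381881 = -2037175375/526496661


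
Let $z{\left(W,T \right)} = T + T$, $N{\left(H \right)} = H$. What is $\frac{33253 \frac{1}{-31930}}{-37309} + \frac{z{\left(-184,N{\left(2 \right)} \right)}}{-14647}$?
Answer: $- \frac{4278048789}{17448624991390} \approx -0.00024518$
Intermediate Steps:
$z{\left(W,T \right)} = 2 T$
$\frac{33253 \frac{1}{-31930}}{-37309} + \frac{z{\left(-184,N{\left(2 \right)} \right)}}{-14647} = \frac{33253 \frac{1}{-31930}}{-37309} + \frac{2 \cdot 2}{-14647} = 33253 \left(- \frac{1}{31930}\right) \left(- \frac{1}{37309}\right) + 4 \left(- \frac{1}{14647}\right) = \left(- \frac{33253}{31930}\right) \left(- \frac{1}{37309}\right) - \frac{4}{14647} = \frac{33253}{1191276370} - \frac{4}{14647} = - \frac{4278048789}{17448624991390}$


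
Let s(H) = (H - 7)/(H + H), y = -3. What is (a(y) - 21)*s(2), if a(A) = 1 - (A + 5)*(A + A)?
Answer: 10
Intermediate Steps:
a(A) = 1 - 2*A*(5 + A) (a(A) = 1 - (5 + A)*2*A = 1 - 2*A*(5 + A))
s(H) = (-7 + H)/(2*H) (s(H) = (-7 + H)/((2*H)) = (-7 + H)*(1/(2*H)) = (-7 + H)/(2*H))
(a(y) - 21)*s(2) = ((1 - 10*(-3) - 2*(-3)²) - 21)*((½)*(-7 + 2)/2) = ((1 + 30 - 2*9) - 21)*((½)*(½)*(-5)) = ((1 + 30 - 18) - 21)*(-5/4) = (13 - 21)*(-5/4) = -8*(-5/4) = 10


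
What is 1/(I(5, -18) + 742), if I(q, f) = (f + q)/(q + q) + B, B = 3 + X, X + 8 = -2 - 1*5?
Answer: 10/7287 ≈ 0.0013723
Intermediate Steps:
X = -15 (X = -8 + (-2 - 1*5) = -8 + (-2 - 5) = -8 - 7 = -15)
B = -12 (B = 3 - 15 = -12)
I(q, f) = -12 + (f + q)/(2*q) (I(q, f) = (f + q)/(q + q) - 12 = (f + q)/((2*q)) - 12 = (f + q)*(1/(2*q)) - 12 = (f + q)/(2*q) - 12 = -12 + (f + q)/(2*q))
1/(I(5, -18) + 742) = 1/((½)*(-18 - 23*5)/5 + 742) = 1/((½)*(⅕)*(-18 - 115) + 742) = 1/((½)*(⅕)*(-133) + 742) = 1/(-133/10 + 742) = 1/(7287/10) = 10/7287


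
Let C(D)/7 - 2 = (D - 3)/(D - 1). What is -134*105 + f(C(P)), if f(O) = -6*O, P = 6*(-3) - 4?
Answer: -326592/23 ≈ -14200.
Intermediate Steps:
P = -22 (P = -18 - 4 = -22)
C(D) = 14 + 7*(-3 + D)/(-1 + D) (C(D) = 14 + 7*((D - 3)/(D - 1)) = 14 + 7*((-3 + D)/(-1 + D)) = 14 + 7*(-3 + D)/(-1 + D))
-134*105 + f(C(P)) = -134*105 - 42*(-5 + 3*(-22))/(-1 - 22) = -14070 - 42*(-5 - 66)/(-23) = -14070 - 42*(-1)*(-71)/23 = -14070 - 6*497/23 = -14070 - 2982/23 = -326592/23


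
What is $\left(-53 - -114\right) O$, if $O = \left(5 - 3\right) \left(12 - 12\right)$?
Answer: $0$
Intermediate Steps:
$O = 0$ ($O = 2 \cdot 0 = 0$)
$\left(-53 - -114\right) O = \left(-53 - -114\right) 0 = \left(-53 + 114\right) 0 = 61 \cdot 0 = 0$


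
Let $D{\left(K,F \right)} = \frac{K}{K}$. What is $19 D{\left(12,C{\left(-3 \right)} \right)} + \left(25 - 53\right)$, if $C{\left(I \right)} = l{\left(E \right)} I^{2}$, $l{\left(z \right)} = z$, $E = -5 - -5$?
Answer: $-9$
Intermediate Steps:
$E = 0$ ($E = -5 + 5 = 0$)
$C{\left(I \right)} = 0$ ($C{\left(I \right)} = 0 I^{2} = 0$)
$D{\left(K,F \right)} = 1$
$19 D{\left(12,C{\left(-3 \right)} \right)} + \left(25 - 53\right) = 19 \cdot 1 + \left(25 - 53\right) = 19 + \left(25 - 53\right) = 19 - 28 = -9$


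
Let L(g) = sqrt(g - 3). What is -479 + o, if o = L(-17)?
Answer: -479 + 2*I*sqrt(5) ≈ -479.0 + 4.4721*I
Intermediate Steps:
L(g) = sqrt(-3 + g)
o = 2*I*sqrt(5) (o = sqrt(-3 - 17) = sqrt(-20) = 2*I*sqrt(5) ≈ 4.4721*I)
-479 + o = -479 + 2*I*sqrt(5)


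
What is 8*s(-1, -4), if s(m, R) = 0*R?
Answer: 0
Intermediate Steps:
s(m, R) = 0
8*s(-1, -4) = 8*0 = 0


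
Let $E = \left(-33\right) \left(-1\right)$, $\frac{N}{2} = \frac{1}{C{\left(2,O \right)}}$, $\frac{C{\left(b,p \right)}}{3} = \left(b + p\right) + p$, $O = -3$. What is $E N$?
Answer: $- \frac{11}{2} \approx -5.5$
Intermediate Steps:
$C{\left(b,p \right)} = 3 b + 6 p$ ($C{\left(b,p \right)} = 3 \left(\left(b + p\right) + p\right) = 3 \left(b + 2 p\right) = 3 b + 6 p$)
$N = - \frac{1}{6}$ ($N = \frac{2}{3 \cdot 2 + 6 \left(-3\right)} = \frac{2}{6 - 18} = \frac{2}{-12} = 2 \left(- \frac{1}{12}\right) = - \frac{1}{6} \approx -0.16667$)
$E = 33$
$E N = 33 \left(- \frac{1}{6}\right) = - \frac{11}{2}$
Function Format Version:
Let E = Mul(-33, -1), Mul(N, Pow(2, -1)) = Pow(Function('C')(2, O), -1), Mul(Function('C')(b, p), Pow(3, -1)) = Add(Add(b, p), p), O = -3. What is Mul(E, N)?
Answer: Rational(-11, 2) ≈ -5.5000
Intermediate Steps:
Function('C')(b, p) = Add(Mul(3, b), Mul(6, p)) (Function('C')(b, p) = Mul(3, Add(Add(b, p), p)) = Mul(3, Add(b, Mul(2, p))) = Add(Mul(3, b), Mul(6, p)))
N = Rational(-1, 6) (N = Mul(2, Pow(Add(Mul(3, 2), Mul(6, -3)), -1)) = Mul(2, Pow(Add(6, -18), -1)) = Mul(2, Pow(-12, -1)) = Mul(2, Rational(-1, 12)) = Rational(-1, 6) ≈ -0.16667)
E = 33
Mul(E, N) = Mul(33, Rational(-1, 6)) = Rational(-11, 2)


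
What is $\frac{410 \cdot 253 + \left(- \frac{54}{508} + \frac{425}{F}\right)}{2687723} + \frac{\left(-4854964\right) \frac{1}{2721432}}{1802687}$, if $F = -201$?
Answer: $\frac{180413503204852174571}{4674870702920701093937} \approx 0.038592$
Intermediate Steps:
$\frac{410 \cdot 253 + \left(- \frac{54}{508} + \frac{425}{F}\right)}{2687723} + \frac{\left(-4854964\right) \frac{1}{2721432}}{1802687} = \frac{410 \cdot 253 + \left(- \frac{54}{508} + \frac{425}{-201}\right)}{2687723} + \frac{\left(-4854964\right) \frac{1}{2721432}}{1802687} = \left(103730 + \left(\left(-54\right) \frac{1}{508} + 425 \left(- \frac{1}{201}\right)\right)\right) \frac{1}{2687723} + \left(-4854964\right) \frac{1}{2721432} \cdot \frac{1}{1802687} = \left(103730 - \frac{113377}{51054}\right) \frac{1}{2687723} - \frac{1213741}{1226472521946} = \frac{5295718043}{51054} \cdot \frac{1}{2687723} - \frac{1213741}{1226472521946} = \frac{5295718043}{137219010042} - \frac{1213741}{1226472521946} = \frac{180413503204852174571}{4674870702920701093937}$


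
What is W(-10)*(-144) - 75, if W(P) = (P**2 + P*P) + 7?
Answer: -29883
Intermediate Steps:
W(P) = 7 + 2*P**2 (W(P) = (P**2 + P**2) + 7 = 2*P**2 + 7 = 7 + 2*P**2)
W(-10)*(-144) - 75 = (7 + 2*(-10)**2)*(-144) - 75 = (7 + 2*100)*(-144) - 75 = (7 + 200)*(-144) - 75 = 207*(-144) - 75 = -29808 - 75 = -29883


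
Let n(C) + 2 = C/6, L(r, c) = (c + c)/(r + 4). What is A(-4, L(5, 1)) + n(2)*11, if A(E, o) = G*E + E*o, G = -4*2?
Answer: 115/9 ≈ 12.778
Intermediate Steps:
L(r, c) = 2*c/(4 + r) (L(r, c) = (2*c)/(4 + r) = 2*c/(4 + r))
n(C) = -2 + C/6
G = -8
A(E, o) = -8*E + E*o
A(-4, L(5, 1)) + n(2)*11 = -4*(-8 + 2*1/(4 + 5)) + (-2 + (⅙)*2)*11 = -4*(-8 + 2*1/9) + (-2 + ⅓)*11 = -4*(-8 + 2*1*(⅑)) - 5/3*11 = -4*(-8 + 2/9) - 55/3 = -4*(-70/9) - 55/3 = 280/9 - 55/3 = 115/9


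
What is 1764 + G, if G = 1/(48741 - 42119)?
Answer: 11681209/6622 ≈ 1764.0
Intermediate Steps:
G = 1/6622 ≈ 0.00015101
1764 + G = 1764 + 1/6622 = 11681209/6622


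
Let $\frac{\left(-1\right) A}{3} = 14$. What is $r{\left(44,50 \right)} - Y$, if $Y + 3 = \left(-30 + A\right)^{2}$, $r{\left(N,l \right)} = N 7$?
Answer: $-4873$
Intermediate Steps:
$A = -42$ ($A = \left(-3\right) 14 = -42$)
$r{\left(N,l \right)} = 7 N$
$Y = 5181$ ($Y = -3 + \left(-30 - 42\right)^{2} = -3 + \left(-72\right)^{2} = -3 + 5184 = 5181$)
$r{\left(44,50 \right)} - Y = 7 \cdot 44 - 5181 = 308 - 5181 = -4873$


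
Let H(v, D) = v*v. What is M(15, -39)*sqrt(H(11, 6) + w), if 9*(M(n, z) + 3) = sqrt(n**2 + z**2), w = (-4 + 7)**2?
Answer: sqrt(130)*(-9 + sqrt(194))/3 ≈ 18.731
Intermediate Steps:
H(v, D) = v**2
w = 9 (w = 3**2 = 9)
M(n, z) = -3 + sqrt(n**2 + z**2)/9
M(15, -39)*sqrt(H(11, 6) + w) = (-3 + sqrt(15**2 + (-39)**2)/9)*sqrt(11**2 + 9) = (-3 + sqrt(225 + 1521)/9)*sqrt(121 + 9) = (-3 + sqrt(1746)/9)*sqrt(130) = (-3 + (3*sqrt(194))/9)*sqrt(130) = (-3 + sqrt(194)/3)*sqrt(130) = sqrt(130)*(-3 + sqrt(194)/3)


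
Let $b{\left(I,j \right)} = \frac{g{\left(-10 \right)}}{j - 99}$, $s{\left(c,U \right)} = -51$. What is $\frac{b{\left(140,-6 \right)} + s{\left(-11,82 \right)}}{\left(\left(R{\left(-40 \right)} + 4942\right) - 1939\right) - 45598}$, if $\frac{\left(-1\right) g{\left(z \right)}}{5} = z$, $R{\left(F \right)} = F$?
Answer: $\frac{1081}{895335} \approx 0.0012074$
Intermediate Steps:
$g{\left(z \right)} = - 5 z$
$b{\left(I,j \right)} = \frac{50}{-99 + j}$ ($b{\left(I,j \right)} = \frac{\left(-5\right) \left(-10\right)}{j - 99} = \frac{50}{j - 99} = \frac{50}{-99 + j}$)
$\frac{b{\left(140,-6 \right)} + s{\left(-11,82 \right)}}{\left(\left(R{\left(-40 \right)} + 4942\right) - 1939\right) - 45598} = \frac{\frac{50}{-99 - 6} - 51}{\left(\left(-40 + 4942\right) - 1939\right) - 45598} = \frac{\frac{50}{-105} - 51}{\left(4902 - 1939\right) - 45598} = \frac{50 \left(- \frac{1}{105}\right) - 51}{2963 - 45598} = \frac{- \frac{10}{21} - 51}{-42635} = \left(- \frac{1081}{21}\right) \left(- \frac{1}{42635}\right) = \frac{1081}{895335}$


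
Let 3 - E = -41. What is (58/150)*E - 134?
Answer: -8774/75 ≈ -116.99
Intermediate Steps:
E = 44 (E = 3 - 1*(-41) = 3 + 41 = 44)
(58/150)*E - 134 = (58/150)*44 - 134 = (58*(1/150))*44 - 134 = (29/75)*44 - 134 = 1276/75 - 134 = -8774/75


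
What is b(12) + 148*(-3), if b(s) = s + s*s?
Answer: -288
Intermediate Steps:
b(s) = s + s²
b(12) + 148*(-3) = 12*(1 + 12) + 148*(-3) = 12*13 - 444 = 156 - 444 = -288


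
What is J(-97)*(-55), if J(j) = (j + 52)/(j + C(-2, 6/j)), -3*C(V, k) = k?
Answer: -240075/9407 ≈ -25.521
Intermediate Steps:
C(V, k) = -k/3
J(j) = (52 + j)/(j - 2/j) (J(j) = (j + 52)/(j - 2/j) = (52 + j)/(j - 2/j))
J(-97)*(-55) = -97*(52 - 97)/(-2 + (-97)**2)*(-55) = -97*(-45)/(-2 + 9409)*(-55) = -97*(-45)/9407*(-55) = -97*1/9407*(-45)*(-55) = (4365/9407)*(-55) = -240075/9407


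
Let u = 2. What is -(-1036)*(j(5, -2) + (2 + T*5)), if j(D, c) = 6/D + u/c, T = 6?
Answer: 166796/5 ≈ 33359.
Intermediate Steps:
j(D, c) = 2/c + 6/D (j(D, c) = 6/D + 2/c = 2/c + 6/D)
-(-1036)*(j(5, -2) + (2 + T*5)) = -(-1036)*((2/(-2) + 6/5) + (2 + 6*5)) = -(-1036)*((2*(-1/2) + 6*(1/5)) + (2 + 30)) = -(-1036)*((-1 + 6/5) + 32) = -(-1036)*(1/5 + 32) = -(-1036)*161/5 = -518*(-322/5) = 166796/5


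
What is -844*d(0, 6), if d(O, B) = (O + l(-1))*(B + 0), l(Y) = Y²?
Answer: -5064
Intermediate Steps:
d(O, B) = B*(1 + O) (d(O, B) = (O + (-1)²)*(B + 0) = (O + 1)*B = (1 + O)*B = B*(1 + O))
-844*d(0, 6) = -5064*(1 + 0) = -5064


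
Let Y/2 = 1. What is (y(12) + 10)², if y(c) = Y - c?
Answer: 0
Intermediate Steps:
Y = 2 (Y = 2*1 = 2)
y(c) = 2 - c
(y(12) + 10)² = ((2 - 1*12) + 10)² = ((2 - 12) + 10)² = (-10 + 10)² = 0² = 0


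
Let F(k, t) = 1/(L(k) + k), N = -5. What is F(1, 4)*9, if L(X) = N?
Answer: -9/4 ≈ -2.2500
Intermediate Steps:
L(X) = -5
F(k, t) = 1/(-5 + k)
F(1, 4)*9 = 9/(-5 + 1) = 9/(-4) = -¼*9 = -9/4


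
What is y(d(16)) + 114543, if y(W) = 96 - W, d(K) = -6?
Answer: 114645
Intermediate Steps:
y(d(16)) + 114543 = (96 - 1*(-6)) + 114543 = (96 + 6) + 114543 = 102 + 114543 = 114645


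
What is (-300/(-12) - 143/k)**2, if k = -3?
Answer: 47524/9 ≈ 5280.4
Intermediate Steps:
(-300/(-12) - 143/k)**2 = (-300/(-12) - 143/(-3))**2 = (-300*(-1/12) - 143*(-1/3))**2 = (25 + 143/3)**2 = (218/3)**2 = 47524/9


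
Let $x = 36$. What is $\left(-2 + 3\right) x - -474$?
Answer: $510$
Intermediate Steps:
$\left(-2 + 3\right) x - -474 = \left(-2 + 3\right) 36 - -474 = 1 \cdot 36 + 474 = 36 + 474 = 510$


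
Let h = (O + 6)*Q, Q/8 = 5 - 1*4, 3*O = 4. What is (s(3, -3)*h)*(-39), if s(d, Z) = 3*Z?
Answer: 20592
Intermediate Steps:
O = 4/3 (O = (⅓)*4 = 4/3 ≈ 1.3333)
Q = 8 (Q = 8*(5 - 1*4) = 8*(5 - 4) = 8*1 = 8)
h = 176/3 (h = (4/3 + 6)*8 = (22/3)*8 = 176/3 ≈ 58.667)
(s(3, -3)*h)*(-39) = ((3*(-3))*(176/3))*(-39) = -9*176/3*(-39) = -528*(-39) = 20592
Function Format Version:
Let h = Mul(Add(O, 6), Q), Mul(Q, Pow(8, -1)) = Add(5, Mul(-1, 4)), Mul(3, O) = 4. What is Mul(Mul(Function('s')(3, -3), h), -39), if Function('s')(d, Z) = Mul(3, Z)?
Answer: 20592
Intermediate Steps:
O = Rational(4, 3) (O = Mul(Rational(1, 3), 4) = Rational(4, 3) ≈ 1.3333)
Q = 8 (Q = Mul(8, Add(5, Mul(-1, 4))) = Mul(8, Add(5, -4)) = Mul(8, 1) = 8)
h = Rational(176, 3) (h = Mul(Add(Rational(4, 3), 6), 8) = Mul(Rational(22, 3), 8) = Rational(176, 3) ≈ 58.667)
Mul(Mul(Function('s')(3, -3), h), -39) = Mul(Mul(Mul(3, -3), Rational(176, 3)), -39) = Mul(Mul(-9, Rational(176, 3)), -39) = Mul(-528, -39) = 20592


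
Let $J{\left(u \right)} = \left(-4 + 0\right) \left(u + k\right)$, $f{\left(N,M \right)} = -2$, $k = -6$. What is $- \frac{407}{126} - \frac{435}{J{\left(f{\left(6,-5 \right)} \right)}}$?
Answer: $- \frac{33917}{2016} \approx -16.824$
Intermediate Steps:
$J{\left(u \right)} = 24 - 4 u$ ($J{\left(u \right)} = \left(-4 + 0\right) \left(u - 6\right) = - 4 \left(-6 + u\right) = 24 - 4 u$)
$- \frac{407}{126} - \frac{435}{J{\left(f{\left(6,-5 \right)} \right)}} = - \frac{407}{126} - \frac{435}{24 - -8} = \left(-407\right) \frac{1}{126} - \frac{435}{24 + 8} = - \frac{407}{126} - \frac{435}{32} = - \frac{33917}{2016}$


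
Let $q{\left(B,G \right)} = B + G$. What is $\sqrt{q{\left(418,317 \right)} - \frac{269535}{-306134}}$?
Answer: $\frac{5 \sqrt{2758610516214}}{306134} \approx 27.127$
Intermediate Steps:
$\sqrt{q{\left(418,317 \right)} - \frac{269535}{-306134}} = \sqrt{\left(418 + 317\right) - \frac{269535}{-306134}} = \sqrt{735 - - \frac{269535}{306134}} = \sqrt{735 + \frac{269535}{306134}} = \sqrt{\frac{225278025}{306134}} = \frac{5 \sqrt{2758610516214}}{306134}$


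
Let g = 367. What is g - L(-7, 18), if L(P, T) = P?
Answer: 374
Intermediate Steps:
g - L(-7, 18) = 367 - 1*(-7) = 367 + 7 = 374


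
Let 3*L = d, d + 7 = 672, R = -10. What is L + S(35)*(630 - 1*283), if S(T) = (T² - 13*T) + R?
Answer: 791825/3 ≈ 2.6394e+5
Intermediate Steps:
S(T) = -10 + T² - 13*T (S(T) = (T² - 13*T) - 10 = -10 + T² - 13*T)
d = 665 (d = -7 + 672 = 665)
L = 665/3 (L = (⅓)*665 = 665/3 ≈ 221.67)
L + S(35)*(630 - 1*283) = 665/3 + (-10 + 35² - 13*35)*(630 - 1*283) = 665/3 + (-10 + 1225 - 455)*(630 - 283) = 665/3 + 760*347 = 665/3 + 263720 = 791825/3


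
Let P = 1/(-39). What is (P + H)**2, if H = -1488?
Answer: 3367829089/1521 ≈ 2.2142e+6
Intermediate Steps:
P = -1/39 ≈ -0.025641
(P + H)**2 = (-1/39 - 1488)**2 = (-58033/39)**2 = 3367829089/1521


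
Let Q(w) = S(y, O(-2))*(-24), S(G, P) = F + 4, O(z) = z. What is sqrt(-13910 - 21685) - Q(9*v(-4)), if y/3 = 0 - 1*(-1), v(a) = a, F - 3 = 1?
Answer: 192 + 3*I*sqrt(3955) ≈ 192.0 + 188.67*I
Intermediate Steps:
F = 4 (F = 3 + 1 = 4)
y = 3 (y = 3*(0 - 1*(-1)) = 3*(0 + 1) = 3*1 = 3)
S(G, P) = 8 (S(G, P) = 4 + 4 = 8)
Q(w) = -192 (Q(w) = 8*(-24) = -192)
sqrt(-13910 - 21685) - Q(9*v(-4)) = sqrt(-13910 - 21685) - 1*(-192) = sqrt(-35595) + 192 = 3*I*sqrt(3955) + 192 = 192 + 3*I*sqrt(3955)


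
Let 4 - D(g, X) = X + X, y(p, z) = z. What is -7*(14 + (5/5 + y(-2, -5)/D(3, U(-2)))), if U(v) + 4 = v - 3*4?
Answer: -833/8 ≈ -104.13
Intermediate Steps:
U(v) = -16 + v (U(v) = -4 + (v - 3*4) = -4 + (v - 12) = -4 + (-12 + v) = -16 + v)
D(g, X) = 4 - 2*X (D(g, X) = 4 - (X + X) = 4 - 2*X)
-7*(14 + (5/5 + y(-2, -5)/D(3, U(-2)))) = -7*(14 + (5/5 - 5/(4 - 2*(-16 - 2)))) = -7*(14 + (5*(⅕) - 5/(4 - 2*(-18)))) = -7*(14 + (1 - 5/(4 + 36))) = -7*(14 + (1 - 5/40)) = -7*(14 + (1 - 5*1/40)) = -7*(14 + (1 - ⅛)) = -7*(14 + 7/8) = -7*119/8 = -833/8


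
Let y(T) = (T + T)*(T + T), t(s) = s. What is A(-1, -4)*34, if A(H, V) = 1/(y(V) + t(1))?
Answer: 34/65 ≈ 0.52308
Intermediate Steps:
y(T) = 4*T**2 (y(T) = (2*T)*(2*T) = 4*T**2)
A(H, V) = 1/(1 + 4*V**2) (A(H, V) = 1/(4*V**2 + 1) = 1/(1 + 4*V**2))
A(-1, -4)*34 = 34/(1 + 4*(-4)**2) = 34/(1 + 4*16) = 34/(1 + 64) = 34/65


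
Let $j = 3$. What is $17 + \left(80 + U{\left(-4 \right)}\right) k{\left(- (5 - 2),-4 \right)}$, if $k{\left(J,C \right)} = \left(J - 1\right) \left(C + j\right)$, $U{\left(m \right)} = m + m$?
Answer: $305$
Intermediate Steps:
$U{\left(m \right)} = 2 m$
$k{\left(J,C \right)} = \left(-1 + J\right) \left(3 + C\right)$ ($k{\left(J,C \right)} = \left(J - 1\right) \left(C + 3\right) = \left(-1 + J\right) \left(3 + C\right)$)
$17 + \left(80 + U{\left(-4 \right)}\right) k{\left(- (5 - 2),-4 \right)} = 17 + \left(80 + 2 \left(-4\right)\right) \left(-3 - -4 + 3 \left(- (5 - 2)\right) - 4 \left(- (5 - 2)\right)\right) = 17 + \left(80 - 8\right) \left(-3 + 4 + 3 \left(\left(-1\right) 3\right) - 4 \left(\left(-1\right) 3\right)\right) = 17 + 72 \left(-3 + 4 + 3 \left(-3\right) - -12\right) = 17 + 72 \left(-3 + 4 - 9 + 12\right) = 17 + 72 \cdot 4 = 17 + 288 = 305$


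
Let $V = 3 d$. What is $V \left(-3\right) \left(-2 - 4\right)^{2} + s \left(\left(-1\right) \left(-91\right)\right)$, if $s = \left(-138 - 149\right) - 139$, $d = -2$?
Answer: $-38118$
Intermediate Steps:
$s = -426$ ($s = -287 - 139 = -426$)
$V = -6$ ($V = 3 \left(-2\right) = -6$)
$V \left(-3\right) \left(-2 - 4\right)^{2} + s \left(\left(-1\right) \left(-91\right)\right) = \left(-6\right) \left(-3\right) \left(-2 - 4\right)^{2} - 426 \left(\left(-1\right) \left(-91\right)\right) = 18 \left(-6\right)^{2} - 38766 = 18 \cdot 36 - 38766 = 648 - 38766 = -38118$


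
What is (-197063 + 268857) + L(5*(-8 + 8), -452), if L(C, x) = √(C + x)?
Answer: 71794 + 2*I*√113 ≈ 71794.0 + 21.26*I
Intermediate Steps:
(-197063 + 268857) + L(5*(-8 + 8), -452) = (-197063 + 268857) + √(5*(-8 + 8) - 452) = 71794 + √(5*0 - 452) = 71794 + √(0 - 452) = 71794 + √(-452) = 71794 + 2*I*√113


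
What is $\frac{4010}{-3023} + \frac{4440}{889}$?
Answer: $\frac{9857230}{2687447} \approx 3.6679$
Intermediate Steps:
$\frac{4010}{-3023} + \frac{4440}{889} = 4010 \left(- \frac{1}{3023}\right) + 4440 \cdot \frac{1}{889} = - \frac{4010}{3023} + \frac{4440}{889} = \frac{9857230}{2687447}$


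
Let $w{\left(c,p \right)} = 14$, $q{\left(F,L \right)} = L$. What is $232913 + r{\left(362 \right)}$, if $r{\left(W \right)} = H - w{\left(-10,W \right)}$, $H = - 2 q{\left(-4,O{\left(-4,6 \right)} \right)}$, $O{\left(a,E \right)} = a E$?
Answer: $232947$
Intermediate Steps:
$O{\left(a,E \right)} = E a$
$H = 48$ ($H = - 2 \cdot 6 \left(-4\right) = \left(-2\right) \left(-24\right) = 48$)
$r{\left(W \right)} = 34$ ($r{\left(W \right)} = 48 - 14 = 34$)
$232913 + r{\left(362 \right)} = 232913 + 34 = 232947$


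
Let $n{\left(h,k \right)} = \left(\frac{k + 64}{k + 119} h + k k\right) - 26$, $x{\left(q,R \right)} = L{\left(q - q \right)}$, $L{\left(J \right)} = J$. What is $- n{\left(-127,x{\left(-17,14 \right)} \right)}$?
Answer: $\frac{11222}{119} \approx 94.302$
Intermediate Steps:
$x{\left(q,R \right)} = 0$ ($x{\left(q,R \right)} = q - q = 0$)
$n{\left(h,k \right)} = -26 + k^{2} + \frac{h \left(64 + k\right)}{119 + k}$ ($n{\left(h,k \right)} = \left(\frac{64 + k}{119 + k} h + k^{2}\right) - 26 = \left(\frac{h \left(64 + k\right)}{119 + k} + k^{2}\right) - 26 = \left(k^{2} + \frac{h \left(64 + k\right)}{119 + k}\right) - 26 = -26 + k^{2} + \frac{h \left(64 + k\right)}{119 + k}$)
$- n{\left(-127,x{\left(-17,14 \right)} \right)} = - \frac{-3094 + 0^{3} - 0 + 64 \left(-127\right) + 119 \cdot 0^{2} - 0}{119 + 0} = - \frac{-3094 + 0 + 0 - 8128 + 119 \cdot 0 + 0}{119} = - \frac{-3094 + 0 + 0 - 8128 + 0 + 0}{119} = - \frac{-11222}{119} = \left(-1\right) \left(- \frac{11222}{119}\right) = \frac{11222}{119}$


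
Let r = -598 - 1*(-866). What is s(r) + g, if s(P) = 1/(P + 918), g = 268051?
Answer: 317908487/1186 ≈ 2.6805e+5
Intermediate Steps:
r = 268 (r = -598 + 866 = 268)
s(P) = 1/(918 + P)
s(r) + g = 1/(918 + 268) + 268051 = 1/1186 + 268051 = 317908487/1186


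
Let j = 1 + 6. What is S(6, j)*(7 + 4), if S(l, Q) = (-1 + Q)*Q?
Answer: 462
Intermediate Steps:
j = 7
S(l, Q) = Q*(-1 + Q)
S(6, j)*(7 + 4) = (7*(-1 + 7))*(7 + 4) = (7*6)*11 = 42*11 = 462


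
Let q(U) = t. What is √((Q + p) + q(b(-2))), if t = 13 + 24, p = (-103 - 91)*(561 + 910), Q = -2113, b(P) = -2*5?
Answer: 5*I*√11498 ≈ 536.14*I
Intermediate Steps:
b(P) = -10
p = -285374 (p = -194*1471 = -285374)
t = 37
q(U) = 37
√((Q + p) + q(b(-2))) = √((-2113 - 285374) + 37) = √(-287487 + 37) = √(-287450) = 5*I*√11498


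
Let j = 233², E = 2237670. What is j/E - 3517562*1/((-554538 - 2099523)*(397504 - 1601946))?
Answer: 28922623572457913/1192179310593183090 ≈ 0.024260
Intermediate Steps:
j = 54289
j/E - 3517562*1/((-554538 - 2099523)*(397504 - 1601946)) = 54289/2237670 - 3517562*1/((-554538 - 2099523)*(397504 - 1601946)) = 54289*(1/2237670) - 3517562/((-2654061*(-1204442))) = 54289/2237670 - 3517562/3196662538962 = 54289/2237670 - 3517562*1/3196662538962 = 54289/2237670 - 1758781/1598331269481 = 28922623572457913/1192179310593183090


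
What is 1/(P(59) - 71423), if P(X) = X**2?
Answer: -1/67942 ≈ -1.4718e-5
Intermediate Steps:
1/(P(59) - 71423) = 1/(59**2 - 71423) = 1/(3481 - 71423) = 1/(-67942) = -1/67942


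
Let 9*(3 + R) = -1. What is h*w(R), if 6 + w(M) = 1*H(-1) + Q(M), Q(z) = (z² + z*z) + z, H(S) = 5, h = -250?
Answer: -308750/81 ≈ -3811.7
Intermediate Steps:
Q(z) = z + 2*z² (Q(z) = (z² + z²) + z = 2*z² + z = z + 2*z²)
R = -28/9 (R = -3 + (⅑)*(-1) = -3 - ⅑ = -28/9 ≈ -3.1111)
w(M) = -1 + M*(1 + 2*M) (w(M) = -6 + (1*5 + M*(1 + 2*M)) = -6 + (5 + M*(1 + 2*M)) = -1 + M*(1 + 2*M))
h*w(R) = -250*(-1 - 28*(1 + 2*(-28/9))/9) = -250*(-1 - 28*(1 - 56/9)/9) = -250*(-1 - 28/9*(-47/9)) = -250*(-1 + 1316/81) = -250*1235/81 = -308750/81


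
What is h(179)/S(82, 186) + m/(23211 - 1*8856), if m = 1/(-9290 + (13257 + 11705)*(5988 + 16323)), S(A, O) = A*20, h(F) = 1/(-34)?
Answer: -4702680167/262221447940848 ≈ -1.7934e-5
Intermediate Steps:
h(F) = -1/34
S(A, O) = 20*A
m = 1/556917892 (m = 1/(-9290 + 24962*22311) = 1/(-9290 + 556927182) = 1/556917892 ≈ 1.7956e-9)
h(179)/S(82, 186) + m/(23211 - 1*8856) = -1/(34*(20*82)) + 1/(556917892*(23211 - 1*8856)) = -1/34/1640 + 1/(556917892*(23211 - 8856)) = -1/34*1/1640 + (1/556917892)/14355 = -1/55760 + (1/556917892)*(1/14355) = -1/55760 + 1/7994556339660 = -4702680167/262221447940848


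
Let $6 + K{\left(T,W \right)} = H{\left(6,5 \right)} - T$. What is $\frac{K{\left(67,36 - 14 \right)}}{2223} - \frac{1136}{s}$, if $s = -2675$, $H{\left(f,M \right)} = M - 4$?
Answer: $\frac{259192}{660725} \approx 0.39228$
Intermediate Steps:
$H{\left(f,M \right)} = -4 + M$ ($H{\left(f,M \right)} = M - 4 = -4 + M$)
$K{\left(T,W \right)} = -5 - T$ ($K{\left(T,W \right)} = -6 - \left(-1 + T\right) = -5 - T$)
$\frac{K{\left(67,36 - 14 \right)}}{2223} - \frac{1136}{s} = \frac{-5 - 67}{2223} - \frac{1136}{-2675} = \left(-5 - 67\right) \frac{1}{2223} - - \frac{1136}{2675} = \left(-72\right) \frac{1}{2223} + \frac{1136}{2675} = - \frac{8}{247} + \frac{1136}{2675} = \frac{259192}{660725}$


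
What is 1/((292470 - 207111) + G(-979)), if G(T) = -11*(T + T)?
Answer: 1/106897 ≈ 9.3548e-6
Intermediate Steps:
G(T) = -22*T
1/((292470 - 207111) + G(-979)) = 1/((292470 - 207111) - 22*(-979)) = 1/(85359 + 21538) = 1/106897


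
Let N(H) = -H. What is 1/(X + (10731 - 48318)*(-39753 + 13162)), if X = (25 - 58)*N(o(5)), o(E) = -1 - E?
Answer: 1/999475719 ≈ 1.0005e-9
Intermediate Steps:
X = -198 (X = (25 - 58)*(-(-1 - 1*5)) = -(-33)*(-1 - 5) = -(-33)*(-6) = -33*6 = -198)
1/(X + (10731 - 48318)*(-39753 + 13162)) = 1/(-198 + (10731 - 48318)*(-39753 + 13162)) = 1/(-198 - 37587*(-26591)) = 1/(-198 + 999475917) = 1/999475719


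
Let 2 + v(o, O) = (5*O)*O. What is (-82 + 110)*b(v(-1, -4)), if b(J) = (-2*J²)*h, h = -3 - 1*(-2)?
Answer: 340704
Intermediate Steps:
h = -1 (h = -3 + 2 = -1)
v(o, O) = -2 + 5*O² (v(o, O) = -2 + (5*O)*O = -2 + 5*O²)
b(J) = 2*J² (b(J) = -2*J²*(-1) = 2*J²)
(-82 + 110)*b(v(-1, -4)) = (-82 + 110)*(2*(-2 + 5*(-4)²)²) = 28*(2*(-2 + 5*16)²) = 28*(2*(-2 + 80)²) = 28*(2*78²) = 28*(2*6084) = 28*12168 = 340704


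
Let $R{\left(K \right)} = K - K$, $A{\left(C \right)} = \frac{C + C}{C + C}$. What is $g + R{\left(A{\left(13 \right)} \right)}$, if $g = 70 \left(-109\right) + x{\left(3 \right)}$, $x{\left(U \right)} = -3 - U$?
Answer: $-7636$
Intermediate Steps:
$A{\left(C \right)} = 1$ ($A{\left(C \right)} = \frac{2 C}{2 C} = 2 C \frac{1}{2 C} = 1$)
$R{\left(K \right)} = 0$
$g = -7636$ ($g = 70 \left(-109\right) - 6 = -7630 - 6 = -7636$)
$g + R{\left(A{\left(13 \right)} \right)} = -7636 + 0 = -7636$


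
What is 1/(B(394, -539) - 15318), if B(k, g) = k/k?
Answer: -1/15317 ≈ -6.5287e-5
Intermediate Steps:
B(k, g) = 1
1/(B(394, -539) - 15318) = 1/(1 - 15318) = 1/(-15317) = -1/15317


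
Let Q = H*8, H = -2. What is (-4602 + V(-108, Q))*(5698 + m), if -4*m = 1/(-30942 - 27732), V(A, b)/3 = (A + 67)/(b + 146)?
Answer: -266738758280949/10170160 ≈ -2.6228e+7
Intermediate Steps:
Q = -16 (Q = -2*8 = -16)
V(A, b) = 3*(67 + A)/(146 + b) (V(A, b) = 3*((A + 67)/(b + 146)) = 3*((67 + A)/(146 + b)) = 3*(67 + A)/(146 + b))
m = 1/234696 (m = -1/(4*(-30942 - 27732)) = -1/4/(-58674) = -1/4*(-1/58674) = 1/234696 ≈ 4.2608e-6)
(-4602 + V(-108, Q))*(5698 + m) = (-4602 + 3*(67 - 108)/(146 - 16))*(5698 + 1/234696) = (-4602 + 3*(-41)/130)*(1337297809/234696) = (-4602 + 3*(1/130)*(-41))*(1337297809/234696) = (-4602 - 123/130)*(1337297809/234696) = -598383/130*1337297809/234696 = -266738758280949/10170160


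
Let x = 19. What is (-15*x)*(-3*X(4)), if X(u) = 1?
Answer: 855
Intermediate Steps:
(-15*x)*(-3*X(4)) = (-15*19)*(-3*1) = -285*(-3) = 855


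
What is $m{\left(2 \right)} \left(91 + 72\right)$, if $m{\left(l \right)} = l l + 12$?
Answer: $2608$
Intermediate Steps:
$m{\left(l \right)} = 12 + l^{2}$ ($m{\left(l \right)} = l^{2} + 12 = 12 + l^{2}$)
$m{\left(2 \right)} \left(91 + 72\right) = \left(12 + 2^{2}\right) \left(91 + 72\right) = \left(12 + 4\right) 163 = 16 \cdot 163 = 2608$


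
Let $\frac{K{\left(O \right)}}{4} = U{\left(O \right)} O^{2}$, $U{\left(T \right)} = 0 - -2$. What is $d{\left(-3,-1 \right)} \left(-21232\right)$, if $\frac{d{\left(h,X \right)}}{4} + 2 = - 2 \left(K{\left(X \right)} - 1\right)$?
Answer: $1358848$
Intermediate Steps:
$U{\left(T \right)} = 2$ ($U{\left(T \right)} = 0 + 2 = 2$)
$K{\left(O \right)} = 8 O^{2}$ ($K{\left(O \right)} = 4 \cdot 2 O^{2} = 8 O^{2}$)
$d{\left(h,X \right)} = - 64 X^{2}$ ($d{\left(h,X \right)} = -8 + 4 \left(- 2 \left(8 X^{2} - 1\right)\right) = -8 + 4 \left(- 2 \left(-1 + 8 X^{2}\right)\right) = -8 + 4 \left(2 - 16 X^{2}\right) = -8 - \left(-8 + 64 X^{2}\right) = - 64 X^{2}$)
$d{\left(-3,-1 \right)} \left(-21232\right) = - 64 \left(-1\right)^{2} \left(-21232\right) = \left(-64\right) 1 \left(-21232\right) = \left(-64\right) \left(-21232\right) = 1358848$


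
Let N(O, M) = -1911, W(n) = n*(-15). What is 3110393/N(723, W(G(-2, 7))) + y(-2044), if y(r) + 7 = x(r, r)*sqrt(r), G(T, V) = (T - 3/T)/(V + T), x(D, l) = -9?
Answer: -240290/147 - 18*I*sqrt(511) ≈ -1634.6 - 406.9*I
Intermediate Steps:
G(T, V) = (T - 3/T)/(T + V)
y(r) = -7 - 9*sqrt(r)
W(n) = -15*n
3110393/N(723, W(G(-2, 7))) + y(-2044) = 3110393/(-1911) + (-7 - 18*I*sqrt(511)) = 3110393*(-1/1911) + (-7 - 18*I*sqrt(511)) = -239261/147 + (-7 - 18*I*sqrt(511)) = -240290/147 - 18*I*sqrt(511)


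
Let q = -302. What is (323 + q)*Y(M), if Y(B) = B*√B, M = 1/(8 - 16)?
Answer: -21*I*√2/32 ≈ -0.92808*I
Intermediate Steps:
M = -⅛ (M = 1/(-8) = -⅛ ≈ -0.12500)
Y(B) = B^(3/2)
(323 + q)*Y(M) = (323 - 302)*(-⅛)^(3/2) = 21*(-I*√2/32) = -21*I*√2/32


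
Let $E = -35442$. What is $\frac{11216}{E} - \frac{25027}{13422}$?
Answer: $- \frac{172924681}{79283754} \approx -2.1811$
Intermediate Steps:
$\frac{11216}{E} - \frac{25027}{13422} = \frac{11216}{-35442} - \frac{25027}{13422} = 11216 \left(- \frac{1}{35442}\right) - \frac{25027}{13422} = - \frac{5608}{17721} - \frac{25027}{13422} = - \frac{172924681}{79283754}$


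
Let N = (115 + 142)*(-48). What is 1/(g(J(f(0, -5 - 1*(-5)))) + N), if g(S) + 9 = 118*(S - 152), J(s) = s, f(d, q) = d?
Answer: -1/30281 ≈ -3.3024e-5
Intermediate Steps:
N = -12336 (N = 257*(-48) = -12336)
g(S) = -17945 + 118*S (g(S) = -9 + 118*(S - 152) = -9 + 118*(-152 + S) = -9 + (-17936 + 118*S) = -17945 + 118*S)
1/(g(J(f(0, -5 - 1*(-5)))) + N) = 1/((-17945 + 118*0) - 12336) = 1/((-17945 + 0) - 12336) = 1/(-17945 - 12336) = 1/(-30281) = -1/30281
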